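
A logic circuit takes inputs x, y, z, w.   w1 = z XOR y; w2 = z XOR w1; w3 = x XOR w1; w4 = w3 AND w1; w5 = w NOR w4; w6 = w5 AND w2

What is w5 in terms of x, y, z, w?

w1 = z XOR y
w3 = x XOR w1 = x XOR (z XOR y)
w4 = w3 AND w1 = (x XOR (z XOR y)) AND (z XOR y)
w5 = w NOR w4 = w NOR ((x XOR (z XOR y)) AND (z XOR y))

w NOR ((x XOR (z XOR y)) AND (z XOR y))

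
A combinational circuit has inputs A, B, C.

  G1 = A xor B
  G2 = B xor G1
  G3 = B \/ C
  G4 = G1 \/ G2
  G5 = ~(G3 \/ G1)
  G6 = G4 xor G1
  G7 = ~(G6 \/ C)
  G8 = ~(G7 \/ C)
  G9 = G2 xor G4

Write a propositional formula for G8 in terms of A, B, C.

~((~((((A xor B) \/ (B xor (A xor B))) xor (A xor B)) \/ C)) \/ C)

G1 = A xor B
G2 = B xor G1 = B xor (A xor B)
G4 = G1 \/ G2 = (A xor B) \/ (B xor (A xor B))
G6 = G4 xor G1 = ((A xor B) \/ (B xor (A xor B))) xor (A xor B)
G7 = ~(G6 \/ C) = ~((((A xor B) \/ (B xor (A xor B))) xor (A xor B)) \/ C)
G8 = ~(G7 \/ C) = ~((~((((A xor B) \/ (B xor (A xor B))) xor (A xor B)) \/ C)) \/ C)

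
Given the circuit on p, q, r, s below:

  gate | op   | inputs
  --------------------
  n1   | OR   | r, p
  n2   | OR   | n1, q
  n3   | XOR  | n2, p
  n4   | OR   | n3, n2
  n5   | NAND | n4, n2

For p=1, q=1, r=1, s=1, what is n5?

n1 = 1 OR 1 = 1
n2 = 1 OR 1 = 1
n3 = 1 XOR 1 = 0
n4 = 0 OR 1 = 1
n5 = 1 NAND 1 = 0

0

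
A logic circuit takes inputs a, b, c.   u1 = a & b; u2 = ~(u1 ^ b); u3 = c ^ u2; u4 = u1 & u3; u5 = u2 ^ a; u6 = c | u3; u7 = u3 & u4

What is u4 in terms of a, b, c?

(a & b) & (c ^ (~((a & b) ^ b)))

u1 = a & b
u2 = ~(u1 ^ b) = ~((a & b) ^ b)
u3 = c ^ u2 = c ^ (~((a & b) ^ b))
u4 = u1 & u3 = (a & b) & (c ^ (~((a & b) ^ b)))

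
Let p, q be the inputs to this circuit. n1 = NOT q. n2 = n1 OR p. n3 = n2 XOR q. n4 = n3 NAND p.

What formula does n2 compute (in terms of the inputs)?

n1 = NOT q
n2 = n1 OR p = NOT q OR p

NOT q OR p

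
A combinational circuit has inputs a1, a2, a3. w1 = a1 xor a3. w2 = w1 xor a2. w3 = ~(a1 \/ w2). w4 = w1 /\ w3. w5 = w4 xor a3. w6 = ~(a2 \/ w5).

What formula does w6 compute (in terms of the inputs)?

~(a2 \/ (((a1 xor a3) /\ (~(a1 \/ ((a1 xor a3) xor a2)))) xor a3))

w1 = a1 xor a3
w2 = w1 xor a2 = (a1 xor a3) xor a2
w3 = ~(a1 \/ w2) = ~(a1 \/ ((a1 xor a3) xor a2))
w4 = w1 /\ w3 = (a1 xor a3) /\ (~(a1 \/ ((a1 xor a3) xor a2)))
w5 = w4 xor a3 = ((a1 xor a3) /\ (~(a1 \/ ((a1 xor a3) xor a2)))) xor a3
w6 = ~(a2 \/ w5) = ~(a2 \/ (((a1 xor a3) /\ (~(a1 \/ ((a1 xor a3) xor a2)))) xor a3))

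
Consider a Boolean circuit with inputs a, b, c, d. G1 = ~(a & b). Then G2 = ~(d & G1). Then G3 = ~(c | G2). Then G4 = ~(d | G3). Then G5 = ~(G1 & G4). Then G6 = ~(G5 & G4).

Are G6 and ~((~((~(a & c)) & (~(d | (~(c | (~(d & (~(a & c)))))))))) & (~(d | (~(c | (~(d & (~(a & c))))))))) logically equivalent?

No

G1 = ~(a & b)
G2 = ~(d & G1) = ~(d & (~(a & b)))
G3 = ~(c | G2) = ~(c | (~(d & (~(a & b)))))
G4 = ~(d | G3) = ~(d | (~(c | (~(d & (~(a & b)))))))
G5 = ~(G1 & G4) = ~((~(a & b)) & (~(d | (~(c | (~(d & (~(a & b)))))))))
G6 = ~(G5 & G4) = ~((~((~(a & b)) & (~(d | (~(c | (~(d & (~(a & b)))))))))) & (~(d | (~(c | (~(d & (~(a & b)))))))))
At a=1, b=0, c=1, d=0: circuit gives 1, formula gives 0.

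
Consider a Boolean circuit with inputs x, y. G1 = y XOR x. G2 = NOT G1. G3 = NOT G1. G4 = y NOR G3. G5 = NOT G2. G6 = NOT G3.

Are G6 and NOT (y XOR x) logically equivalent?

No

G1 = y XOR x
G3 = NOT G1 = NOT (y XOR x)
G6 = NOT G3 = NOT NOT (y XOR x)
At x=0, y=0: circuit gives 0, formula gives 1.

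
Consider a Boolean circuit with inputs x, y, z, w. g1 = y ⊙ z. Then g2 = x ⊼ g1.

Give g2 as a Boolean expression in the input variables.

g1 = y ⊙ z
g2 = x ⊼ g1 = x ⊼ (y ⊙ z)

x ⊼ (y ⊙ z)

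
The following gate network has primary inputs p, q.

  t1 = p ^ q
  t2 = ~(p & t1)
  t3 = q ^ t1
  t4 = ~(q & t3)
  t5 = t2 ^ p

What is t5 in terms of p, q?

t1 = p ^ q
t2 = ~(p & t1) = ~(p & (p ^ q))
t5 = t2 ^ p = (~(p & (p ^ q))) ^ p

(~(p & (p ^ q))) ^ p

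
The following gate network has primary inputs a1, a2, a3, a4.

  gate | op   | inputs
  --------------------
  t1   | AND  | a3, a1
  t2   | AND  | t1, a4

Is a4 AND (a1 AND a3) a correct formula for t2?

Yes

t1 = a3 AND a1
t2 = t1 AND a4 = (a3 AND a1) AND a4
At a1=0, a2=0, a3=0, a4=0: circuit gives 0, formula gives 0.
At a1=1, a2=0, a3=1, a4=1: circuit gives 1, formula gives 1.
Agrees on all 16 inputs.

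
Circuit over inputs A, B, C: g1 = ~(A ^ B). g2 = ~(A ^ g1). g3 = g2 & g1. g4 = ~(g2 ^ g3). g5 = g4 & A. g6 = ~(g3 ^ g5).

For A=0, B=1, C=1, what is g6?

g1 = ~(0 ^ 1) = 0
g2 = ~(0 ^ 0) = 1
g3 = 1 & 0 = 0
g4 = ~(1 ^ 0) = 0
g5 = 0 & 0 = 0
g6 = ~(0 ^ 0) = 1

1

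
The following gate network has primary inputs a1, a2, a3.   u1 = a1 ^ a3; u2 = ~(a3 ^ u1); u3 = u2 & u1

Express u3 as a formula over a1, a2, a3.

(~(a3 ^ (a1 ^ a3))) & (a1 ^ a3)

u1 = a1 ^ a3
u2 = ~(a3 ^ u1) = ~(a3 ^ (a1 ^ a3))
u3 = u2 & u1 = (~(a3 ^ (a1 ^ a3))) & (a1 ^ a3)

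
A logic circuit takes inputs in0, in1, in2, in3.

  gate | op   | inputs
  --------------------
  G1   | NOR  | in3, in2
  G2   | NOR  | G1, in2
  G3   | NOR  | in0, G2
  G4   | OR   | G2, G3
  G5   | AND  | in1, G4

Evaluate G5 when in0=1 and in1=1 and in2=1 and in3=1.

0

G1 = 1 NOR 1 = 0
G2 = 0 NOR 1 = 0
G3 = 1 NOR 0 = 0
G4 = 0 OR 0 = 0
G5 = 1 AND 0 = 0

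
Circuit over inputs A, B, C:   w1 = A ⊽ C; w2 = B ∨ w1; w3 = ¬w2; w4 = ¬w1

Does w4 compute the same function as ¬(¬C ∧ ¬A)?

w1 = A ⊽ C
w4 = ¬w1 = ¬(A ⊽ C)
At A=0, B=0, C=0: circuit gives 0, formula gives 0.
At A=0, B=0, C=1: circuit gives 1, formula gives 1.
Agrees on all 8 inputs.

Yes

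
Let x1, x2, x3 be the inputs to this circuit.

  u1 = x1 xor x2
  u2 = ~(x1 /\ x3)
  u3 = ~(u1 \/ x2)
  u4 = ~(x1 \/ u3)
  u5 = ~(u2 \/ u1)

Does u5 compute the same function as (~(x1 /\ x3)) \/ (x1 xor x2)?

u1 = x1 xor x2
u2 = ~(x1 /\ x3)
u5 = ~(u2 \/ u1) = ~((~(x1 /\ x3)) \/ (x1 xor x2))
At x1=0, x2=0, x3=0: circuit gives 0, formula gives 1.

No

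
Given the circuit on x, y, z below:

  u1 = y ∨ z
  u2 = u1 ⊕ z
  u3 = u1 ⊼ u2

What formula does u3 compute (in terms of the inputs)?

u1 = y ∨ z
u2 = u1 ⊕ z = (y ∨ z) ⊕ z
u3 = u1 ⊼ u2 = (y ∨ z) ⊼ ((y ∨ z) ⊕ z)

(y ∨ z) ⊼ ((y ∨ z) ⊕ z)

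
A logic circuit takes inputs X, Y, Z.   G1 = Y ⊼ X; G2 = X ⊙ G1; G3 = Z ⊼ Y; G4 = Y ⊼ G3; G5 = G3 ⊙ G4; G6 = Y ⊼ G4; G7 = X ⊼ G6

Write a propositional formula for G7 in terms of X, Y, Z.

X ⊼ (Y ⊼ (Y ⊼ (Z ⊼ Y)))

G3 = Z ⊼ Y
G4 = Y ⊼ G3 = Y ⊼ (Z ⊼ Y)
G6 = Y ⊼ G4 = Y ⊼ (Y ⊼ (Z ⊼ Y))
G7 = X ⊼ G6 = X ⊼ (Y ⊼ (Y ⊼ (Z ⊼ Y)))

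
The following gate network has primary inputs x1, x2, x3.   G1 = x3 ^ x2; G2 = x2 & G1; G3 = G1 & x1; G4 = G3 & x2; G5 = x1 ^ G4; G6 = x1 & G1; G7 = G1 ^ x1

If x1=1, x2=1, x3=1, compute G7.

G1 = 1 ^ 1 = 0
G7 = 0 ^ 1 = 1

1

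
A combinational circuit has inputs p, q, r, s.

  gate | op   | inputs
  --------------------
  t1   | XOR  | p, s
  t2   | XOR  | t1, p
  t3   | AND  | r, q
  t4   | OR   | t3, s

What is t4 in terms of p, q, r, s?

(r AND q) OR s

t3 = r AND q
t4 = t3 OR s = (r AND q) OR s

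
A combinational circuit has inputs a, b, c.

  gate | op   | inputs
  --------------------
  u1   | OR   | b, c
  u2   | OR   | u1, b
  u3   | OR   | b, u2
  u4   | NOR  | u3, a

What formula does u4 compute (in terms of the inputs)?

u1 = b OR c
u2 = u1 OR b = (b OR c) OR b
u3 = b OR u2 = b OR ((b OR c) OR b)
u4 = u3 NOR a = (b OR ((b OR c) OR b)) NOR a

(b OR ((b OR c) OR b)) NOR a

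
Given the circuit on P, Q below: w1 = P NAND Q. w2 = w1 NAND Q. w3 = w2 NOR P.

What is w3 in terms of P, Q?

w1 = P NAND Q
w2 = w1 NAND Q = (P NAND Q) NAND Q
w3 = w2 NOR P = ((P NAND Q) NAND Q) NOR P

((P NAND Q) NAND Q) NOR P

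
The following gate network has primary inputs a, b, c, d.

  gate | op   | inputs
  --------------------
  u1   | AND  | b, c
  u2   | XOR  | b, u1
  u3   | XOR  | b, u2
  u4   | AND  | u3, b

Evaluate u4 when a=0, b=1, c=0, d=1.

u1 = 1 AND 0 = 0
u2 = 1 XOR 0 = 1
u3 = 1 XOR 1 = 0
u4 = 0 AND 1 = 0

0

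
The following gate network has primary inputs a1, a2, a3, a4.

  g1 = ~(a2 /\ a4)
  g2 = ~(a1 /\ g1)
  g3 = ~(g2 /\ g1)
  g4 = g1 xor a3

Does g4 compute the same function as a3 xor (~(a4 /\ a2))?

Yes

g1 = ~(a2 /\ a4)
g4 = g1 xor a3 = (~(a2 /\ a4)) xor a3
At a1=0, a2=0, a3=1, a4=0: circuit gives 0, formula gives 0.
At a1=0, a2=0, a3=0, a4=0: circuit gives 1, formula gives 1.
Agrees on all 16 inputs.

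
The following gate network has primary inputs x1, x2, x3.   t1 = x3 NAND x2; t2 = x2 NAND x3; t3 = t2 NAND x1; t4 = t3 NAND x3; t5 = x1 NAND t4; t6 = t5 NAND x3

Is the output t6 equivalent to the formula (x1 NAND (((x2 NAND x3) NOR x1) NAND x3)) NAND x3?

t2 = x2 NAND x3
t3 = t2 NAND x1 = (x2 NAND x3) NAND x1
t4 = t3 NAND x3 = ((x2 NAND x3) NAND x1) NAND x3
t5 = x1 NAND t4 = x1 NAND (((x2 NAND x3) NAND x1) NAND x3)
t6 = t5 NAND x3 = (x1 NAND (((x2 NAND x3) NAND x1) NAND x3)) NAND x3
At x1=1, x2=1, x3=1: circuit gives 0, formula gives 1.

No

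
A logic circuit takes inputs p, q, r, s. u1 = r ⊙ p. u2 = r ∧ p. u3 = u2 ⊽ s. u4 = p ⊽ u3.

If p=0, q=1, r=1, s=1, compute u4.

u2 = 1 ∧ 0 = 0
u3 = 0 ⊽ 1 = 0
u4 = 0 ⊽ 0 = 1

1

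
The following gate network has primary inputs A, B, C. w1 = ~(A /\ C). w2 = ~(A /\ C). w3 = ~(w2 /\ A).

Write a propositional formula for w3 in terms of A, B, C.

w2 = ~(A /\ C)
w3 = ~(w2 /\ A) = ~((~(A /\ C)) /\ A)

~((~(A /\ C)) /\ A)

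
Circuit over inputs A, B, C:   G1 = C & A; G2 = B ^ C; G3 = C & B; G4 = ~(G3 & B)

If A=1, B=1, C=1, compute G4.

G3 = 1 & 1 = 1
G4 = ~(1 & 1) = 0

0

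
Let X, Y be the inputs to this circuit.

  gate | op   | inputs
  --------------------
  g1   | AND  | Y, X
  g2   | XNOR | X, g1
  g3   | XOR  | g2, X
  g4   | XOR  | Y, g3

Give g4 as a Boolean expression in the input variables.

Y XOR ((X XNOR (Y AND X)) XOR X)

g1 = Y AND X
g2 = X XNOR g1 = X XNOR (Y AND X)
g3 = g2 XOR X = (X XNOR (Y AND X)) XOR X
g4 = Y XOR g3 = Y XOR ((X XNOR (Y AND X)) XOR X)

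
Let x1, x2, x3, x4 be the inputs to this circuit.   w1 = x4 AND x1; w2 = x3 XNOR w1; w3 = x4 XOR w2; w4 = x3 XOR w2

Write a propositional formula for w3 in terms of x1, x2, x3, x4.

w1 = x4 AND x1
w2 = x3 XNOR w1 = x3 XNOR (x4 AND x1)
w3 = x4 XOR w2 = x4 XOR (x3 XNOR (x4 AND x1))

x4 XOR (x3 XNOR (x4 AND x1))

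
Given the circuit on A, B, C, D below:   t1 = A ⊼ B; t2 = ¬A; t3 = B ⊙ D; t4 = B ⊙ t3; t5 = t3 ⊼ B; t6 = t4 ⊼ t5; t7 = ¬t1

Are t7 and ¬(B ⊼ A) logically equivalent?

t1 = A ⊼ B
t7 = ¬t1 = ¬(A ⊼ B)
At A=0, B=0, C=0, D=0: circuit gives 0, formula gives 0.
At A=1, B=1, C=0, D=0: circuit gives 1, formula gives 1.
Agrees on all 16 inputs.

Yes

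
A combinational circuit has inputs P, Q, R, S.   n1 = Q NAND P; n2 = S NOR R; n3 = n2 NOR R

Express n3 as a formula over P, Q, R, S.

(S NOR R) NOR R

n2 = S NOR R
n3 = n2 NOR R = (S NOR R) NOR R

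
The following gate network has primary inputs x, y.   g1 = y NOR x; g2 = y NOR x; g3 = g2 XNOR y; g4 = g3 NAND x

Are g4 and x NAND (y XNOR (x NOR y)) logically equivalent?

Yes

g2 = y NOR x
g3 = g2 XNOR y = (y NOR x) XNOR y
g4 = g3 NAND x = ((y NOR x) XNOR y) NAND x
At x=1, y=0: circuit gives 0, formula gives 0.
At x=0, y=0: circuit gives 1, formula gives 1.
Agrees on all 4 inputs.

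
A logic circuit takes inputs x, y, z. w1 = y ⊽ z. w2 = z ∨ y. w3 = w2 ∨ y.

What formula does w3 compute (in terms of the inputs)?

(z ∨ y) ∨ y

w2 = z ∨ y
w3 = w2 ∨ y = (z ∨ y) ∨ y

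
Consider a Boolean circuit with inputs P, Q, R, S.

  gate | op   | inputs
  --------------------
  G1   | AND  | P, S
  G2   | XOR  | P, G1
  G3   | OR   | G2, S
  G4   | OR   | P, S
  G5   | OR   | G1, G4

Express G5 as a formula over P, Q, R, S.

G1 = P AND S
G4 = P OR S
G5 = G1 OR G4 = (P AND S) OR (P OR S)

(P AND S) OR (P OR S)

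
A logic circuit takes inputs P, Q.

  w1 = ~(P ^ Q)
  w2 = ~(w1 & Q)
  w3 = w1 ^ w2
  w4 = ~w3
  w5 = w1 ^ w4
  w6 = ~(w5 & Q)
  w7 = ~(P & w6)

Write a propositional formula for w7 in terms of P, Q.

w1 = ~(P ^ Q)
w2 = ~(w1 & Q) = ~((~(P ^ Q)) & Q)
w3 = w1 ^ w2 = (~(P ^ Q)) ^ (~((~(P ^ Q)) & Q))
w4 = ~w3 = ~((~(P ^ Q)) ^ (~((~(P ^ Q)) & Q)))
w5 = w1 ^ w4 = (~(P ^ Q)) ^ ~((~(P ^ Q)) ^ (~((~(P ^ Q)) & Q)))
w6 = ~(w5 & Q) = ~(((~(P ^ Q)) ^ ~((~(P ^ Q)) ^ (~((~(P ^ Q)) & Q)))) & Q)
w7 = ~(P & w6) = ~(P & (~(((~(P ^ Q)) ^ ~((~(P ^ Q)) ^ (~((~(P ^ Q)) & Q)))) & Q)))

~(P & (~(((~(P ^ Q)) ^ ~((~(P ^ Q)) ^ (~((~(P ^ Q)) & Q)))) & Q)))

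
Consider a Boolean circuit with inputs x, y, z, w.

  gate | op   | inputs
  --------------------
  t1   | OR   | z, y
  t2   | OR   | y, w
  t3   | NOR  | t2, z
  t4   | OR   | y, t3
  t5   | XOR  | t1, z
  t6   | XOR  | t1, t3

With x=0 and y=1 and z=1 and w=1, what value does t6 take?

t1 = 1 OR 1 = 1
t2 = 1 OR 1 = 1
t3 = 1 NOR 1 = 0
t6 = 1 XOR 0 = 1

1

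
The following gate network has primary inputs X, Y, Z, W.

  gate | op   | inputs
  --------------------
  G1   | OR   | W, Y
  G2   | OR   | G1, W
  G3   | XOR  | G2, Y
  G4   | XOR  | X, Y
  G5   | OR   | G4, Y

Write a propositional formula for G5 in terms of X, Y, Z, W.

G4 = X XOR Y
G5 = G4 OR Y = (X XOR Y) OR Y

(X XOR Y) OR Y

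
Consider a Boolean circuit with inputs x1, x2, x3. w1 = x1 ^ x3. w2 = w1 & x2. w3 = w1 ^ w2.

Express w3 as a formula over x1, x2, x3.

(x1 ^ x3) ^ ((x1 ^ x3) & x2)

w1 = x1 ^ x3
w2 = w1 & x2 = (x1 ^ x3) & x2
w3 = w1 ^ w2 = (x1 ^ x3) ^ ((x1 ^ x3) & x2)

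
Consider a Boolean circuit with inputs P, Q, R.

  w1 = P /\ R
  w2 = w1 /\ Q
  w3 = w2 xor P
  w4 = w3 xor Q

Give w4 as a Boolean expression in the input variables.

w1 = P /\ R
w2 = w1 /\ Q = (P /\ R) /\ Q
w3 = w2 xor P = ((P /\ R) /\ Q) xor P
w4 = w3 xor Q = (((P /\ R) /\ Q) xor P) xor Q

(((P /\ R) /\ Q) xor P) xor Q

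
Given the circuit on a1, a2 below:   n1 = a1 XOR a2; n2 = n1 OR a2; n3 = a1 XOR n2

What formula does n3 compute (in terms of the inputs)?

a1 XOR ((a1 XOR a2) OR a2)

n1 = a1 XOR a2
n2 = n1 OR a2 = (a1 XOR a2) OR a2
n3 = a1 XOR n2 = a1 XOR ((a1 XOR a2) OR a2)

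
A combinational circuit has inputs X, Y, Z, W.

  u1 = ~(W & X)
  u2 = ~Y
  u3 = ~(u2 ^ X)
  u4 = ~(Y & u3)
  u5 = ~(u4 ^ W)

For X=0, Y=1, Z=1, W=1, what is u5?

u2 = ~1 = 0
u3 = ~(0 ^ 0) = 1
u4 = ~(1 & 1) = 0
u5 = ~(0 ^ 1) = 0

0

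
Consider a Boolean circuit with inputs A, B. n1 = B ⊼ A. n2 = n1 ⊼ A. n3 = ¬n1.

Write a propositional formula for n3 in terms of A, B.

n1 = B ⊼ A
n3 = ¬n1 = ¬(B ⊼ A)

¬(B ⊼ A)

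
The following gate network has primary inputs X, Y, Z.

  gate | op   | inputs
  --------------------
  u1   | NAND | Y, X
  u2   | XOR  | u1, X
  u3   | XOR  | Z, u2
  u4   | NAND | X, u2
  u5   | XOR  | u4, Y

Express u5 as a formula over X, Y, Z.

(X NAND ((Y NAND X) XOR X)) XOR Y

u1 = Y NAND X
u2 = u1 XOR X = (Y NAND X) XOR X
u4 = X NAND u2 = X NAND ((Y NAND X) XOR X)
u5 = u4 XOR Y = (X NAND ((Y NAND X) XOR X)) XOR Y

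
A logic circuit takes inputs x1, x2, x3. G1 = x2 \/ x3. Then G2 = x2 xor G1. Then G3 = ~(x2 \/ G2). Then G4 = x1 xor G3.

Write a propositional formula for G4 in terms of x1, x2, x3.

G1 = x2 \/ x3
G2 = x2 xor G1 = x2 xor (x2 \/ x3)
G3 = ~(x2 \/ G2) = ~(x2 \/ (x2 xor (x2 \/ x3)))
G4 = x1 xor G3 = x1 xor (~(x2 \/ (x2 xor (x2 \/ x3))))

x1 xor (~(x2 \/ (x2 xor (x2 \/ x3))))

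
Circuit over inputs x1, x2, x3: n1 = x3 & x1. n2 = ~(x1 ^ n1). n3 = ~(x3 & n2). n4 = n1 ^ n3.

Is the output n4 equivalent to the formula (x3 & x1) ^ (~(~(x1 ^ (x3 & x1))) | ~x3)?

n1 = x3 & x1
n2 = ~(x1 ^ n1) = ~(x1 ^ (x3 & x1))
n3 = ~(x3 & n2) = ~(x3 & (~(x1 ^ (x3 & x1))))
n4 = n1 ^ n3 = (x3 & x1) ^ (~(x3 & (~(x1 ^ (x3 & x1)))))
At x1=0, x2=0, x3=1: circuit gives 0, formula gives 0.
At x1=0, x2=0, x3=0: circuit gives 1, formula gives 1.
Agrees on all 8 inputs.

Yes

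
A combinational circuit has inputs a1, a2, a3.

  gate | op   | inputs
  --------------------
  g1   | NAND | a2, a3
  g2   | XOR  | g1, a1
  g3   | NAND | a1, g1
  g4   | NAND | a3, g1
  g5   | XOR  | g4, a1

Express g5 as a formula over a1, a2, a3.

g1 = a2 NAND a3
g4 = a3 NAND g1 = a3 NAND (a2 NAND a3)
g5 = g4 XOR a1 = (a3 NAND (a2 NAND a3)) XOR a1

(a3 NAND (a2 NAND a3)) XOR a1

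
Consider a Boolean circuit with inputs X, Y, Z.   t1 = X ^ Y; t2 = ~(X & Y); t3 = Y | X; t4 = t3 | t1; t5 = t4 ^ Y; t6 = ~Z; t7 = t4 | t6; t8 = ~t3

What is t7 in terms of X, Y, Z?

((Y | X) | (X ^ Y)) | ~Z

t1 = X ^ Y
t3 = Y | X
t4 = t3 | t1 = (Y | X) | (X ^ Y)
t6 = ~Z
t7 = t4 | t6 = ((Y | X) | (X ^ Y)) | ~Z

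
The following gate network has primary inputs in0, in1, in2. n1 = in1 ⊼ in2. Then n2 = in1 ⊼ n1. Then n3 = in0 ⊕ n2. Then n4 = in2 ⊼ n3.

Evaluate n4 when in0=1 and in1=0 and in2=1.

n1 = 0 ⊼ 1 = 1
n2 = 0 ⊼ 1 = 1
n3 = 1 ⊕ 1 = 0
n4 = 1 ⊼ 0 = 1

1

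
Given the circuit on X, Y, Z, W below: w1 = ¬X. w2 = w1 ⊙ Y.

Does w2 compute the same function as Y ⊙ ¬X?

w1 = ¬X
w2 = w1 ⊙ Y = ¬X ⊙ Y
At X=0, Y=0, Z=0, W=0: circuit gives 0, formula gives 0.
At X=0, Y=1, Z=0, W=0: circuit gives 1, formula gives 1.
Agrees on all 16 inputs.

Yes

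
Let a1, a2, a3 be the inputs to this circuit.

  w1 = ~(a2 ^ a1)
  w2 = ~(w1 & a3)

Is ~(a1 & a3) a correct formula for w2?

w1 = ~(a2 ^ a1)
w2 = ~(w1 & a3) = ~((~(a2 ^ a1)) & a3)
At a1=0, a2=0, a3=1: circuit gives 0, formula gives 1.

No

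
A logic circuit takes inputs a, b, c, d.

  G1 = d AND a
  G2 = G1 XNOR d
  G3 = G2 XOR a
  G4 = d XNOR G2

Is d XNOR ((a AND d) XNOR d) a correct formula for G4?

G1 = d AND a
G2 = G1 XNOR d = (d AND a) XNOR d
G4 = d XNOR G2 = d XNOR ((d AND a) XNOR d)
At a=0, b=0, c=0, d=0: circuit gives 0, formula gives 0.
At a=1, b=0, c=0, d=1: circuit gives 1, formula gives 1.
Agrees on all 16 inputs.

Yes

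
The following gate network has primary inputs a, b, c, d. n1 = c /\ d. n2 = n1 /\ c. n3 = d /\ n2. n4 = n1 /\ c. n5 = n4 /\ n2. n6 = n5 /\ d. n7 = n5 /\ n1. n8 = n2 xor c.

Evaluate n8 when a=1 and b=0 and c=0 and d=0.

0

n1 = 0 /\ 0 = 0
n2 = 0 /\ 0 = 0
n8 = 0 xor 0 = 0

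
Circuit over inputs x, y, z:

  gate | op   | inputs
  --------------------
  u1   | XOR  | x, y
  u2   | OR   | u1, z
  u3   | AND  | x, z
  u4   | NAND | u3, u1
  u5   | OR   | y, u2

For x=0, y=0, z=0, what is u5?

u1 = 0 XOR 0 = 0
u2 = 0 OR 0 = 0
u5 = 0 OR 0 = 0

0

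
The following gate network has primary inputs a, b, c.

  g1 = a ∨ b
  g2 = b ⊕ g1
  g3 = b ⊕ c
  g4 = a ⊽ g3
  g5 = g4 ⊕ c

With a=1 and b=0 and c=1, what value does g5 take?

g3 = 0 ⊕ 1 = 1
g4 = 1 ⊽ 1 = 0
g5 = 0 ⊕ 1 = 1

1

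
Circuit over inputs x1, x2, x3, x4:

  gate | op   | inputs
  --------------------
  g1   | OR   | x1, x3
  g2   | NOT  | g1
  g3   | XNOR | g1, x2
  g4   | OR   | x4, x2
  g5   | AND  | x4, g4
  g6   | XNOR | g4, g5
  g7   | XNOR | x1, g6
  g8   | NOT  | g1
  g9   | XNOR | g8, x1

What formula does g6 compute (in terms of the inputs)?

g4 = x4 OR x2
g5 = x4 AND g4 = x4 AND (x4 OR x2)
g6 = g4 XNOR g5 = (x4 OR x2) XNOR (x4 AND (x4 OR x2))

(x4 OR x2) XNOR (x4 AND (x4 OR x2))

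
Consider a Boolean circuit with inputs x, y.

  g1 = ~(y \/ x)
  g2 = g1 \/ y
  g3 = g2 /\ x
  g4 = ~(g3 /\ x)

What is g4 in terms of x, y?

g1 = ~(y \/ x)
g2 = g1 \/ y = (~(y \/ x)) \/ y
g3 = g2 /\ x = ((~(y \/ x)) \/ y) /\ x
g4 = ~(g3 /\ x) = ~((((~(y \/ x)) \/ y) /\ x) /\ x)

~((((~(y \/ x)) \/ y) /\ x) /\ x)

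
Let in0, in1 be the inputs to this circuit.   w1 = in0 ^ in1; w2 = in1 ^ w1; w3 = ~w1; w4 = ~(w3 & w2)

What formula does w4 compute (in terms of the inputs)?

w1 = in0 ^ in1
w2 = in1 ^ w1 = in1 ^ (in0 ^ in1)
w3 = ~w1 = ~(in0 ^ in1)
w4 = ~(w3 & w2) = ~(~(in0 ^ in1) & (in1 ^ (in0 ^ in1)))

~(~(in0 ^ in1) & (in1 ^ (in0 ^ in1)))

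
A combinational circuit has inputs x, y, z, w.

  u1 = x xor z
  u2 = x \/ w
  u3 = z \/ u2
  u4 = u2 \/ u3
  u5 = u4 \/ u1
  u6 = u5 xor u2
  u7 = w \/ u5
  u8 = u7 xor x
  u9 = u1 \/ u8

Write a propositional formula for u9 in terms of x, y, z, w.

u1 = x xor z
u2 = x \/ w
u3 = z \/ u2 = z \/ (x \/ w)
u4 = u2 \/ u3 = (x \/ w) \/ (z \/ (x \/ w))
u5 = u4 \/ u1 = ((x \/ w) \/ (z \/ (x \/ w))) \/ (x xor z)
u7 = w \/ u5 = w \/ (((x \/ w) \/ (z \/ (x \/ w))) \/ (x xor z))
u8 = u7 xor x = (w \/ (((x \/ w) \/ (z \/ (x \/ w))) \/ (x xor z))) xor x
u9 = u1 \/ u8 = (x xor z) \/ ((w \/ (((x \/ w) \/ (z \/ (x \/ w))) \/ (x xor z))) xor x)

(x xor z) \/ ((w \/ (((x \/ w) \/ (z \/ (x \/ w))) \/ (x xor z))) xor x)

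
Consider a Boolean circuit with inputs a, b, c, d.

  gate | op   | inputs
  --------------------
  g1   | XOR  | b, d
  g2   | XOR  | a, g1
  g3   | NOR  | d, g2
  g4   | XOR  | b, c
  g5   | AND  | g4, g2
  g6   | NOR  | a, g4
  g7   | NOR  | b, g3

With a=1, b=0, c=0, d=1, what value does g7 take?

g1 = 0 XOR 1 = 1
g2 = 1 XOR 1 = 0
g3 = 1 NOR 0 = 0
g7 = 0 NOR 0 = 1

1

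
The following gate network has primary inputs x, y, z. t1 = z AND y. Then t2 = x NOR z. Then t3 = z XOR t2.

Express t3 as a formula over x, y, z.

t2 = x NOR z
t3 = z XOR t2 = z XOR (x NOR z)

z XOR (x NOR z)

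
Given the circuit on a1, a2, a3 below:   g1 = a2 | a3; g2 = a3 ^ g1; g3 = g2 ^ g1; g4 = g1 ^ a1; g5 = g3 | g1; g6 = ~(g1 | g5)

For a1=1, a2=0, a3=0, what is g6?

1

g1 = 0 | 0 = 0
g2 = 0 ^ 0 = 0
g3 = 0 ^ 0 = 0
g5 = 0 | 0 = 0
g6 = ~(0 | 0) = 1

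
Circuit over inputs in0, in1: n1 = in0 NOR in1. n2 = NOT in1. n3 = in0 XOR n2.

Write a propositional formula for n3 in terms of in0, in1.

n2 = NOT in1
n3 = in0 XOR n2 = in0 XOR NOT in1

in0 XOR NOT in1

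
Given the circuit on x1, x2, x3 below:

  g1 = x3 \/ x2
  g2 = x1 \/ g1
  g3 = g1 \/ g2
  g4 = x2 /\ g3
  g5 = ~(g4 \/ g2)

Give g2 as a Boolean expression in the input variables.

g1 = x3 \/ x2
g2 = x1 \/ g1 = x1 \/ (x3 \/ x2)

x1 \/ (x3 \/ x2)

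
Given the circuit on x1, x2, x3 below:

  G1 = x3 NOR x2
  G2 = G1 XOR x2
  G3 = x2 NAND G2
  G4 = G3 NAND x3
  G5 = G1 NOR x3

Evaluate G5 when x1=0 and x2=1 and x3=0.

1

G1 = 0 NOR 1 = 0
G5 = 0 NOR 0 = 1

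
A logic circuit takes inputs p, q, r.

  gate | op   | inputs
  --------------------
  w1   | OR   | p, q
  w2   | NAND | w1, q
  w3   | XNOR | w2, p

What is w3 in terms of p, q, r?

w1 = p OR q
w2 = w1 NAND q = (p OR q) NAND q
w3 = w2 XNOR p = ((p OR q) NAND q) XNOR p

((p OR q) NAND q) XNOR p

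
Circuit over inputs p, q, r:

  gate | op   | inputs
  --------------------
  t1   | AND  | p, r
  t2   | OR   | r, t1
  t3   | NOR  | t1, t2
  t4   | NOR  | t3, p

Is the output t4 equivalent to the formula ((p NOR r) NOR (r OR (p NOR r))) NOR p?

t1 = p AND r
t2 = r OR t1 = r OR (p AND r)
t3 = t1 NOR t2 = (p AND r) NOR (r OR (p AND r))
t4 = t3 NOR p = ((p AND r) NOR (r OR (p AND r))) NOR p
At p=0, q=0, r=0: circuit gives 0, formula gives 1.

No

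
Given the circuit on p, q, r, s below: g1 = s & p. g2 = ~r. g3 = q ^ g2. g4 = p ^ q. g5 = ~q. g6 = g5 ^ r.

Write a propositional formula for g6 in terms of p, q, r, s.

g5 = ~q
g6 = g5 ^ r = ~q ^ r

~q ^ r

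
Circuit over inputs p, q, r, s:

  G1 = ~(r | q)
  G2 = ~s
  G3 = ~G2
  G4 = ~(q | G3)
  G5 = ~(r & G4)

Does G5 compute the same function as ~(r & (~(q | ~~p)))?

G2 = ~s
G3 = ~G2 = ~~s
G4 = ~(q | G3) = ~(q | ~~s)
G5 = ~(r & G4) = ~(r & (~(q | ~~s)))
At p=0, q=0, r=1, s=1: circuit gives 1, formula gives 0.

No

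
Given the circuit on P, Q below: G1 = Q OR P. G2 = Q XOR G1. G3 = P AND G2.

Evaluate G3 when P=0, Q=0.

0

G1 = 0 OR 0 = 0
G2 = 0 XOR 0 = 0
G3 = 0 AND 0 = 0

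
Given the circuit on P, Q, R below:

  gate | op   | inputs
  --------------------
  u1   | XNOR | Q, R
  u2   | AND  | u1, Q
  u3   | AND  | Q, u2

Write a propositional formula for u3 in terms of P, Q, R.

u1 = Q XNOR R
u2 = u1 AND Q = (Q XNOR R) AND Q
u3 = Q AND u2 = Q AND ((Q XNOR R) AND Q)

Q AND ((Q XNOR R) AND Q)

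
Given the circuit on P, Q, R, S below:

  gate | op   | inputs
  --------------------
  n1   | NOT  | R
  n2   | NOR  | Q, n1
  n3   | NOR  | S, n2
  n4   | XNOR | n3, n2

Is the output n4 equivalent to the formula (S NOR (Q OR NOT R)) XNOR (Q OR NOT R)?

n1 = NOT R
n2 = Q NOR n1 = Q NOR NOT R
n3 = S NOR n2 = S NOR (Q NOR NOT R)
n4 = n3 XNOR n2 = (S NOR (Q NOR NOT R)) XNOR (Q NOR NOT R)
At P=0, Q=0, R=0, S=1: circuit gives 1, formula gives 0.

No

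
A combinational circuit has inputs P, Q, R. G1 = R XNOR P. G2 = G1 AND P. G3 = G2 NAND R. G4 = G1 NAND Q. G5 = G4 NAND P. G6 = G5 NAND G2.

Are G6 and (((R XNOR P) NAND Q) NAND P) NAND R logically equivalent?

No

G1 = R XNOR P
G2 = G1 AND P = (R XNOR P) AND P
G4 = G1 NAND Q = (R XNOR P) NAND Q
G5 = G4 NAND P = ((R XNOR P) NAND Q) NAND P
G6 = G5 NAND G2 = (((R XNOR P) NAND Q) NAND P) NAND ((R XNOR P) AND P)
At P=0, Q=0, R=1: circuit gives 1, formula gives 0.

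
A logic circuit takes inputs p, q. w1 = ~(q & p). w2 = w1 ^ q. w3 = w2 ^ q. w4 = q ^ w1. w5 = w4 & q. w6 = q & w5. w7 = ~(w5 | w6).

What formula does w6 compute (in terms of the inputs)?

w1 = ~(q & p)
w4 = q ^ w1 = q ^ (~(q & p))
w5 = w4 & q = (q ^ (~(q & p))) & q
w6 = q & w5 = q & ((q ^ (~(q & p))) & q)

q & ((q ^ (~(q & p))) & q)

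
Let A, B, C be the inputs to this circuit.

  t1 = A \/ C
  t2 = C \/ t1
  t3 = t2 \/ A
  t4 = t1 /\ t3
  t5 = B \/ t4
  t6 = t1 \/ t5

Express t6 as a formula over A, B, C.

t1 = A \/ C
t2 = C \/ t1 = C \/ (A \/ C)
t3 = t2 \/ A = (C \/ (A \/ C)) \/ A
t4 = t1 /\ t3 = (A \/ C) /\ ((C \/ (A \/ C)) \/ A)
t5 = B \/ t4 = B \/ ((A \/ C) /\ ((C \/ (A \/ C)) \/ A))
t6 = t1 \/ t5 = (A \/ C) \/ (B \/ ((A \/ C) /\ ((C \/ (A \/ C)) \/ A)))

(A \/ C) \/ (B \/ ((A \/ C) /\ ((C \/ (A \/ C)) \/ A)))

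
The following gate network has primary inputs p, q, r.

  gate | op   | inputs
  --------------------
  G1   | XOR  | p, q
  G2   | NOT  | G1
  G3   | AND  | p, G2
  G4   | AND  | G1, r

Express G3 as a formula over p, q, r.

G1 = p XOR q
G2 = NOT G1 = NOT (p XOR q)
G3 = p AND G2 = p AND NOT (p XOR q)

p AND NOT (p XOR q)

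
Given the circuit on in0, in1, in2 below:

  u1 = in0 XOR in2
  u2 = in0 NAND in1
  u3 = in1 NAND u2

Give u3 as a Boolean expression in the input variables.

in1 NAND (in0 NAND in1)

u2 = in0 NAND in1
u3 = in1 NAND u2 = in1 NAND (in0 NAND in1)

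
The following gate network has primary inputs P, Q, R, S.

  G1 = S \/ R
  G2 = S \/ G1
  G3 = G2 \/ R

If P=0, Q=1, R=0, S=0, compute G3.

G1 = 0 \/ 0 = 0
G2 = 0 \/ 0 = 0
G3 = 0 \/ 0 = 0

0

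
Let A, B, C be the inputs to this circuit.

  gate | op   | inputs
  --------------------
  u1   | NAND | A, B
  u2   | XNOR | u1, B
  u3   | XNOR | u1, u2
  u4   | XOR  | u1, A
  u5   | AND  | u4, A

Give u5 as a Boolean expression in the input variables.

u1 = A NAND B
u4 = u1 XOR A = (A NAND B) XOR A
u5 = u4 AND A = ((A NAND B) XOR A) AND A

((A NAND B) XOR A) AND A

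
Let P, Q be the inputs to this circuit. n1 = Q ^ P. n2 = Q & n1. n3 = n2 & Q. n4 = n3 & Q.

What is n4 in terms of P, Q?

n1 = Q ^ P
n2 = Q & n1 = Q & (Q ^ P)
n3 = n2 & Q = (Q & (Q ^ P)) & Q
n4 = n3 & Q = ((Q & (Q ^ P)) & Q) & Q

((Q & (Q ^ P)) & Q) & Q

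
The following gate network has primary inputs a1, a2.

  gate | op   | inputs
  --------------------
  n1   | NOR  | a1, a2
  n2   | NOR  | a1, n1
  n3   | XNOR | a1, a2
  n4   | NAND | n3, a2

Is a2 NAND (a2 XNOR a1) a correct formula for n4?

Yes

n3 = a1 XNOR a2
n4 = n3 NAND a2 = (a1 XNOR a2) NAND a2
At a1=1, a2=1: circuit gives 0, formula gives 0.
At a1=0, a2=0: circuit gives 1, formula gives 1.
Agrees on all 4 inputs.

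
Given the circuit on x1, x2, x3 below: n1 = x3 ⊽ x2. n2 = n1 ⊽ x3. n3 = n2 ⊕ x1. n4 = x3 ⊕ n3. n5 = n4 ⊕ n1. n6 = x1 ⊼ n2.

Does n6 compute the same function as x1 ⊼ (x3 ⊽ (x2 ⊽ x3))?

n1 = x3 ⊽ x2
n2 = n1 ⊽ x3 = (x3 ⊽ x2) ⊽ x3
n6 = x1 ⊼ n2 = x1 ⊼ ((x3 ⊽ x2) ⊽ x3)
At x1=1, x2=1, x3=0: circuit gives 0, formula gives 0.
At x1=0, x2=0, x3=0: circuit gives 1, formula gives 1.
Agrees on all 8 inputs.

Yes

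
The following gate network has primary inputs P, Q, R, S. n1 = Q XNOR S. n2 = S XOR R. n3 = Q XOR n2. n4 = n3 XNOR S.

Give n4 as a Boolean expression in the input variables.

(Q XOR (S XOR R)) XNOR S

n2 = S XOR R
n3 = Q XOR n2 = Q XOR (S XOR R)
n4 = n3 XNOR S = (Q XOR (S XOR R)) XNOR S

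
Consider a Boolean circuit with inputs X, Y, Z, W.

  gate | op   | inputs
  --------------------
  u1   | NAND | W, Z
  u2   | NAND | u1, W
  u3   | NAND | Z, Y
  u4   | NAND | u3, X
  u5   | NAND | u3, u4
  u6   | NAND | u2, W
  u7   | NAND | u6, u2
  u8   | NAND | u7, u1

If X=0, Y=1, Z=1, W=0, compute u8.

u1 = 0 NAND 1 = 1
u2 = 1 NAND 0 = 1
u6 = 1 NAND 0 = 1
u7 = 1 NAND 1 = 0
u8 = 0 NAND 1 = 1

1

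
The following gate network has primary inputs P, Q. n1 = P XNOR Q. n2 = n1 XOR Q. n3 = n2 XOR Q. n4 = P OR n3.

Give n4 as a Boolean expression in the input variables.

P OR (((P XNOR Q) XOR Q) XOR Q)

n1 = P XNOR Q
n2 = n1 XOR Q = (P XNOR Q) XOR Q
n3 = n2 XOR Q = ((P XNOR Q) XOR Q) XOR Q
n4 = P OR n3 = P OR (((P XNOR Q) XOR Q) XOR Q)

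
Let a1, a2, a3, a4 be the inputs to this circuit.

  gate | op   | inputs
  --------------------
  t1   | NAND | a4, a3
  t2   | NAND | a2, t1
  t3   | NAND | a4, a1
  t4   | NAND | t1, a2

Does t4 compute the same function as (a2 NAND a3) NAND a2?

t1 = a4 NAND a3
t4 = t1 NAND a2 = (a4 NAND a3) NAND a2
At a1=0, a2=1, a3=1, a4=0: circuit gives 0, formula gives 1.

No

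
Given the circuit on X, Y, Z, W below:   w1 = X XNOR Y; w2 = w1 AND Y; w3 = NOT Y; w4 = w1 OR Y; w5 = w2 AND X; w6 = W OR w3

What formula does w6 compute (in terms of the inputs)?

w3 = NOT Y
w6 = W OR w3 = W OR NOT Y

W OR NOT Y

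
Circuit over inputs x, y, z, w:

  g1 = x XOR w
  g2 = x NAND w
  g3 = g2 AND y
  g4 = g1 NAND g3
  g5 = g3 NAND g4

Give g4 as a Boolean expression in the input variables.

(x XOR w) NAND ((x NAND w) AND y)

g1 = x XOR w
g2 = x NAND w
g3 = g2 AND y = (x NAND w) AND y
g4 = g1 NAND g3 = (x XOR w) NAND ((x NAND w) AND y)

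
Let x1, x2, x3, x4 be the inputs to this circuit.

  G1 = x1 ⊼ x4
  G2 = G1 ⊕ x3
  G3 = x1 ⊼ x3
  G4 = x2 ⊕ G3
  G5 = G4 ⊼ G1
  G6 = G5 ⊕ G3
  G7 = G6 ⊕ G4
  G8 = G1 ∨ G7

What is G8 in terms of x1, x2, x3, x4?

G1 = x1 ⊼ x4
G3 = x1 ⊼ x3
G4 = x2 ⊕ G3 = x2 ⊕ (x1 ⊼ x3)
G5 = G4 ⊼ G1 = (x2 ⊕ (x1 ⊼ x3)) ⊼ (x1 ⊼ x4)
G6 = G5 ⊕ G3 = ((x2 ⊕ (x1 ⊼ x3)) ⊼ (x1 ⊼ x4)) ⊕ (x1 ⊼ x3)
G7 = G6 ⊕ G4 = (((x2 ⊕ (x1 ⊼ x3)) ⊼ (x1 ⊼ x4)) ⊕ (x1 ⊼ x3)) ⊕ (x2 ⊕ (x1 ⊼ x3))
G8 = G1 ∨ G7 = (x1 ⊼ x4) ∨ ((((x2 ⊕ (x1 ⊼ x3)) ⊼ (x1 ⊼ x4)) ⊕ (x1 ⊼ x3)) ⊕ (x2 ⊕ (x1 ⊼ x3)))

(x1 ⊼ x4) ∨ ((((x2 ⊕ (x1 ⊼ x3)) ⊼ (x1 ⊼ x4)) ⊕ (x1 ⊼ x3)) ⊕ (x2 ⊕ (x1 ⊼ x3)))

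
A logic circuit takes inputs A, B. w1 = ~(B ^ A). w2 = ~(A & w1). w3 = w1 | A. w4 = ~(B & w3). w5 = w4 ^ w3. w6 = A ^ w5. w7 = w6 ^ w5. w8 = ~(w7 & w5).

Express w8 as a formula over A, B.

~(((A ^ ((~(B & ((~(B ^ A)) | A))) ^ ((~(B ^ A)) | A))) ^ ((~(B & ((~(B ^ A)) | A))) ^ ((~(B ^ A)) | A))) & ((~(B & ((~(B ^ A)) | A))) ^ ((~(B ^ A)) | A)))

w1 = ~(B ^ A)
w3 = w1 | A = (~(B ^ A)) | A
w4 = ~(B & w3) = ~(B & ((~(B ^ A)) | A))
w5 = w4 ^ w3 = (~(B & ((~(B ^ A)) | A))) ^ ((~(B ^ A)) | A)
w6 = A ^ w5 = A ^ ((~(B & ((~(B ^ A)) | A))) ^ ((~(B ^ A)) | A))
w7 = w6 ^ w5 = (A ^ ((~(B & ((~(B ^ A)) | A))) ^ ((~(B ^ A)) | A))) ^ ((~(B & ((~(B ^ A)) | A))) ^ ((~(B ^ A)) | A))
w8 = ~(w7 & w5) = ~(((A ^ ((~(B & ((~(B ^ A)) | A))) ^ ((~(B ^ A)) | A))) ^ ((~(B & ((~(B ^ A)) | A))) ^ ((~(B ^ A)) | A))) & ((~(B & ((~(B ^ A)) | A))) ^ ((~(B ^ A)) | A)))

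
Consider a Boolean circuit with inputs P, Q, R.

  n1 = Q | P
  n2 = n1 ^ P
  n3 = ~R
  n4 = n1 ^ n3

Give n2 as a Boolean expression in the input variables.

n1 = Q | P
n2 = n1 ^ P = (Q | P) ^ P

(Q | P) ^ P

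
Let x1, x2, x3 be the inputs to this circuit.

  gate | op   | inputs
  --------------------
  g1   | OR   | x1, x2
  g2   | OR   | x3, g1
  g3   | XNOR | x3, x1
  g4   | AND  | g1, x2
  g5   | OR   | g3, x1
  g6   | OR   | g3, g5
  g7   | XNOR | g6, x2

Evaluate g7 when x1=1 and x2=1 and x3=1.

1

g3 = 1 XNOR 1 = 1
g5 = 1 OR 1 = 1
g6 = 1 OR 1 = 1
g7 = 1 XNOR 1 = 1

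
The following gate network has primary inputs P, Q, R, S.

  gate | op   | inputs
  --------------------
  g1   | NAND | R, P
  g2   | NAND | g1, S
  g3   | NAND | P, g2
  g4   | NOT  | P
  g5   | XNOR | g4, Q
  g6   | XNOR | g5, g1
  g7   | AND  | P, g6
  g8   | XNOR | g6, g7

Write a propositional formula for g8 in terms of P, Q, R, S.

((NOT P XNOR Q) XNOR (R NAND P)) XNOR (P AND ((NOT P XNOR Q) XNOR (R NAND P)))

g1 = R NAND P
g4 = NOT P
g5 = g4 XNOR Q = NOT P XNOR Q
g6 = g5 XNOR g1 = (NOT P XNOR Q) XNOR (R NAND P)
g7 = P AND g6 = P AND ((NOT P XNOR Q) XNOR (R NAND P))
g8 = g6 XNOR g7 = ((NOT P XNOR Q) XNOR (R NAND P)) XNOR (P AND ((NOT P XNOR Q) XNOR (R NAND P)))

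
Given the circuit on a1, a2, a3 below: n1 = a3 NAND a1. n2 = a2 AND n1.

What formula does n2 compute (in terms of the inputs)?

n1 = a3 NAND a1
n2 = a2 AND n1 = a2 AND (a3 NAND a1)

a2 AND (a3 NAND a1)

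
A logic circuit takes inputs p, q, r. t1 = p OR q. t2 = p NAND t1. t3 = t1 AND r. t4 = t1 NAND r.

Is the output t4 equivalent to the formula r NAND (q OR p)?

t1 = p OR q
t4 = t1 NAND r = (p OR q) NAND r
At p=0, q=1, r=1: circuit gives 0, formula gives 0.
At p=0, q=0, r=0: circuit gives 1, formula gives 1.
Agrees on all 8 inputs.

Yes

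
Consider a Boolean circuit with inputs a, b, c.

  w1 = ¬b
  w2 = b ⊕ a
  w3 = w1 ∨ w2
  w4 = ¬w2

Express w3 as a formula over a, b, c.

¬b ∨ (b ⊕ a)

w1 = ¬b
w2 = b ⊕ a
w3 = w1 ∨ w2 = ¬b ∨ (b ⊕ a)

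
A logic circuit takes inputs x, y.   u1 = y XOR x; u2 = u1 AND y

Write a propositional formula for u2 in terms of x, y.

u1 = y XOR x
u2 = u1 AND y = (y XOR x) AND y

(y XOR x) AND y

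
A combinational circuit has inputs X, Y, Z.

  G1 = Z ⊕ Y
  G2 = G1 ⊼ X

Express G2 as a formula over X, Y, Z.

(Z ⊕ Y) ⊼ X

G1 = Z ⊕ Y
G2 = G1 ⊼ X = (Z ⊕ Y) ⊼ X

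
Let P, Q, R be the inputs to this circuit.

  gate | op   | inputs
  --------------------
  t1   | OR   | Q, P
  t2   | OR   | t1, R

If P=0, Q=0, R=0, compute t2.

0

t1 = 0 OR 0 = 0
t2 = 0 OR 0 = 0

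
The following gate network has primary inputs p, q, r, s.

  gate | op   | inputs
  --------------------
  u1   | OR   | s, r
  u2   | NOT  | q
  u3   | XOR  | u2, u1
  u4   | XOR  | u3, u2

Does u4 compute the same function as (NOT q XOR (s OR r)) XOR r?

u1 = s OR r
u2 = NOT q
u3 = u2 XOR u1 = NOT q XOR (s OR r)
u4 = u3 XOR u2 = (NOT q XOR (s OR r)) XOR NOT q
At p=0, q=0, r=0, s=0: circuit gives 0, formula gives 1.

No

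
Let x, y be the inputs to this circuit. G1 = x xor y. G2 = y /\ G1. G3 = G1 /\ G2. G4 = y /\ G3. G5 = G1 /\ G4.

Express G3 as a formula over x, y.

G1 = x xor y
G2 = y /\ G1 = y /\ (x xor y)
G3 = G1 /\ G2 = (x xor y) /\ (y /\ (x xor y))

(x xor y) /\ (y /\ (x xor y))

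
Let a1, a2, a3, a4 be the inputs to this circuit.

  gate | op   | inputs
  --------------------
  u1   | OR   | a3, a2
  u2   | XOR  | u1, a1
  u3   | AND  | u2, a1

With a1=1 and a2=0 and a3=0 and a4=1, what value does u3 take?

u1 = 0 OR 0 = 0
u2 = 0 XOR 1 = 1
u3 = 1 AND 1 = 1

1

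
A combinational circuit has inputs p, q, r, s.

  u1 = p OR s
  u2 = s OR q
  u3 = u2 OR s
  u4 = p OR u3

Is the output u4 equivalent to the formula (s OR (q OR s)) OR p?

Yes

u2 = s OR q
u3 = u2 OR s = (s OR q) OR s
u4 = p OR u3 = p OR ((s OR q) OR s)
At p=0, q=0, r=0, s=0: circuit gives 0, formula gives 0.
At p=0, q=0, r=0, s=1: circuit gives 1, formula gives 1.
Agrees on all 16 inputs.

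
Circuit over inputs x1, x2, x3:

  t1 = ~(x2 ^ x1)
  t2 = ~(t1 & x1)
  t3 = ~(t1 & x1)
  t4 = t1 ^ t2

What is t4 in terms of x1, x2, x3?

t1 = ~(x2 ^ x1)
t2 = ~(t1 & x1) = ~((~(x2 ^ x1)) & x1)
t4 = t1 ^ t2 = (~(x2 ^ x1)) ^ (~((~(x2 ^ x1)) & x1))

(~(x2 ^ x1)) ^ (~((~(x2 ^ x1)) & x1))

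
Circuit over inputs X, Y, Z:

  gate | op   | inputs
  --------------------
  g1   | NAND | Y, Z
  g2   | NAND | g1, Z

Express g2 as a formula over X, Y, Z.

g1 = Y NAND Z
g2 = g1 NAND Z = (Y NAND Z) NAND Z

(Y NAND Z) NAND Z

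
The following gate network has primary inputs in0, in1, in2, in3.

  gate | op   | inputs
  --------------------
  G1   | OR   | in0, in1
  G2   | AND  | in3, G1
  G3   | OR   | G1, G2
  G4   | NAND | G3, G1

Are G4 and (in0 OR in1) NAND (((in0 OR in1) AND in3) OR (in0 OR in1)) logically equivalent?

G1 = in0 OR in1
G2 = in3 AND G1 = in3 AND (in0 OR in1)
G3 = G1 OR G2 = (in0 OR in1) OR (in3 AND (in0 OR in1))
G4 = G3 NAND G1 = ((in0 OR in1) OR (in3 AND (in0 OR in1))) NAND (in0 OR in1)
At in0=0, in1=1, in2=0, in3=0: circuit gives 0, formula gives 0.
At in0=0, in1=0, in2=0, in3=0: circuit gives 1, formula gives 1.
Agrees on all 16 inputs.

Yes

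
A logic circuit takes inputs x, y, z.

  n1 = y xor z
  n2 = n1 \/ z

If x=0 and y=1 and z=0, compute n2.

n1 = 1 xor 0 = 1
n2 = 1 \/ 0 = 1

1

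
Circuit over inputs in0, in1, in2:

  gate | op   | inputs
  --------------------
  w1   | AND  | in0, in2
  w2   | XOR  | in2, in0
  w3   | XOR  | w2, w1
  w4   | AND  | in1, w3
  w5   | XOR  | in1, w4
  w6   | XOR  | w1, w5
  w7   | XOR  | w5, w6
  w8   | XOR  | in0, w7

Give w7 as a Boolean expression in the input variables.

(in1 XOR (in1 AND ((in2 XOR in0) XOR (in0 AND in2)))) XOR ((in0 AND in2) XOR (in1 XOR (in1 AND ((in2 XOR in0) XOR (in0 AND in2)))))

w1 = in0 AND in2
w2 = in2 XOR in0
w3 = w2 XOR w1 = (in2 XOR in0) XOR (in0 AND in2)
w4 = in1 AND w3 = in1 AND ((in2 XOR in0) XOR (in0 AND in2))
w5 = in1 XOR w4 = in1 XOR (in1 AND ((in2 XOR in0) XOR (in0 AND in2)))
w6 = w1 XOR w5 = (in0 AND in2) XOR (in1 XOR (in1 AND ((in2 XOR in0) XOR (in0 AND in2))))
w7 = w5 XOR w6 = (in1 XOR (in1 AND ((in2 XOR in0) XOR (in0 AND in2)))) XOR ((in0 AND in2) XOR (in1 XOR (in1 AND ((in2 XOR in0) XOR (in0 AND in2)))))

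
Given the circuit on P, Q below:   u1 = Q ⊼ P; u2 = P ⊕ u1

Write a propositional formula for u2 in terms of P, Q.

u1 = Q ⊼ P
u2 = P ⊕ u1 = P ⊕ (Q ⊼ P)

P ⊕ (Q ⊼ P)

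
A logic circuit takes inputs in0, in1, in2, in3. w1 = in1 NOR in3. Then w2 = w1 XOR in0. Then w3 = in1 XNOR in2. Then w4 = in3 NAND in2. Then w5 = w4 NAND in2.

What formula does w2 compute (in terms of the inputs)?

(in1 NOR in3) XOR in0

w1 = in1 NOR in3
w2 = w1 XOR in0 = (in1 NOR in3) XOR in0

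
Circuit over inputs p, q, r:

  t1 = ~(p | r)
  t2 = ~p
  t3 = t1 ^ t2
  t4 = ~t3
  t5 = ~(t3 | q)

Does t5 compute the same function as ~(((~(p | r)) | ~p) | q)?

No

t1 = ~(p | r)
t2 = ~p
t3 = t1 ^ t2 = (~(p | r)) ^ ~p
t5 = ~(t3 | q) = ~(((~(p | r)) ^ ~p) | q)
At p=0, q=0, r=0: circuit gives 1, formula gives 0.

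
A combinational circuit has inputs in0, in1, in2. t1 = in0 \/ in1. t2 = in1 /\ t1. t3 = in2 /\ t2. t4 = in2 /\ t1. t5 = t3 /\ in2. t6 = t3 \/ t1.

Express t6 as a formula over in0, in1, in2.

t1 = in0 \/ in1
t2 = in1 /\ t1 = in1 /\ (in0 \/ in1)
t3 = in2 /\ t2 = in2 /\ (in1 /\ (in0 \/ in1))
t6 = t3 \/ t1 = (in2 /\ (in1 /\ (in0 \/ in1))) \/ (in0 \/ in1)

(in2 /\ (in1 /\ (in0 \/ in1))) \/ (in0 \/ in1)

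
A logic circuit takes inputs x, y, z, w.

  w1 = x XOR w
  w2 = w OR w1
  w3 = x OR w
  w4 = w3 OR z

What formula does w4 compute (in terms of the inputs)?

w3 = x OR w
w4 = w3 OR z = (x OR w) OR z

(x OR w) OR z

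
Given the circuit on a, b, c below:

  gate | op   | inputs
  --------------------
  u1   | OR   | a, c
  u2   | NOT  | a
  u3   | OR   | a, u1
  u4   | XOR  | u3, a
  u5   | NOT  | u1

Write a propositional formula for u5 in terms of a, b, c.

NOT (a OR c)

u1 = a OR c
u5 = NOT u1 = NOT (a OR c)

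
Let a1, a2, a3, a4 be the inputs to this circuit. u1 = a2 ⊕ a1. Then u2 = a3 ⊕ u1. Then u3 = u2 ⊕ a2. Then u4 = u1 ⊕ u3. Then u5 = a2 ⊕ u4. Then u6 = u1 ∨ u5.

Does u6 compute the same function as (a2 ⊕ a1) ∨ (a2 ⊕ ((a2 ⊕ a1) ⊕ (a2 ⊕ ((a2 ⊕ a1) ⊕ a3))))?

Yes

u1 = a2 ⊕ a1
u2 = a3 ⊕ u1 = a3 ⊕ (a2 ⊕ a1)
u3 = u2 ⊕ a2 = (a3 ⊕ (a2 ⊕ a1)) ⊕ a2
u4 = u1 ⊕ u3 = (a2 ⊕ a1) ⊕ ((a3 ⊕ (a2 ⊕ a1)) ⊕ a2)
u5 = a2 ⊕ u4 = a2 ⊕ ((a2 ⊕ a1) ⊕ ((a3 ⊕ (a2 ⊕ a1)) ⊕ a2))
u6 = u1 ∨ u5 = (a2 ⊕ a1) ∨ (a2 ⊕ ((a2 ⊕ a1) ⊕ ((a3 ⊕ (a2 ⊕ a1)) ⊕ a2)))
At a1=0, a2=0, a3=0, a4=0: circuit gives 0, formula gives 0.
At a1=0, a2=0, a3=1, a4=0: circuit gives 1, formula gives 1.
Agrees on all 16 inputs.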